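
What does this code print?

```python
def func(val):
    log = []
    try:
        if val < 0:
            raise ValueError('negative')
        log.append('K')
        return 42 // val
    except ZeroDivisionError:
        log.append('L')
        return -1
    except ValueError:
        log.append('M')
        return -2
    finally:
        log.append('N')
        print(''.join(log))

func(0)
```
KLN

val=0 causes ZeroDivisionError, caught, finally prints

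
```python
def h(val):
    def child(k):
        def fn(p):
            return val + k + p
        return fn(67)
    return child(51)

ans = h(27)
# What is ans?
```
145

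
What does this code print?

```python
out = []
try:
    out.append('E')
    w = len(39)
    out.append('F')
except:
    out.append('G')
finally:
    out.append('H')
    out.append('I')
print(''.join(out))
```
EGHI

Code before exception runs, then except, then all of finally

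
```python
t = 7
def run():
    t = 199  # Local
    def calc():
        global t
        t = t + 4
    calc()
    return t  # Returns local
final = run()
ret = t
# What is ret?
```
11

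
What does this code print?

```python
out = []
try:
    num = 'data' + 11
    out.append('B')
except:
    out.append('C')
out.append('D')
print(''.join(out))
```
CD

Exception raised in try, caught by bare except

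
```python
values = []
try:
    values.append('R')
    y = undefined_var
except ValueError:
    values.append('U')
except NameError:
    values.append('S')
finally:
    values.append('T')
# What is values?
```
['R', 'S', 'T']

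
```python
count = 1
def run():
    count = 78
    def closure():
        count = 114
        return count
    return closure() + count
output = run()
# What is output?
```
192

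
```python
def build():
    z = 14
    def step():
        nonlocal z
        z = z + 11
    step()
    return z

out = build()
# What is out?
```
25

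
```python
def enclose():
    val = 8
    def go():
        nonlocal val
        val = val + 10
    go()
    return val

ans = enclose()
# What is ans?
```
18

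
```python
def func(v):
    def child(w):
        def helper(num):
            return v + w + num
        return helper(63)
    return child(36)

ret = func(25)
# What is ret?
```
124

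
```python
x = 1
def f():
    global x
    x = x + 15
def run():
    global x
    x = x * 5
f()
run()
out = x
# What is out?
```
80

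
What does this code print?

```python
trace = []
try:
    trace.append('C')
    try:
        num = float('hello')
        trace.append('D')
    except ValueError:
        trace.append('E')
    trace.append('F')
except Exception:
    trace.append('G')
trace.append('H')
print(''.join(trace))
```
CEFH

Inner exception caught by inner handler, outer continues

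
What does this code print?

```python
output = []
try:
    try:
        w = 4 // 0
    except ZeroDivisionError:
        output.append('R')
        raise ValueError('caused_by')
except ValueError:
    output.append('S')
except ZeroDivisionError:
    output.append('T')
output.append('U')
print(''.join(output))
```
RSU

ValueError raised and caught, original ZeroDivisionError not re-raised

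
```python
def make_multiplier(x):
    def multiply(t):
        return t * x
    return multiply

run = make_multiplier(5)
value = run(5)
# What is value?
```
25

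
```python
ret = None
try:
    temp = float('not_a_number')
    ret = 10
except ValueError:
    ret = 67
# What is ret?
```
67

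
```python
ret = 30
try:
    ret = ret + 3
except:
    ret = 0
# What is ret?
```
33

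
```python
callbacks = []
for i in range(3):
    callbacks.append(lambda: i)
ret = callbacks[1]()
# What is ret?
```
2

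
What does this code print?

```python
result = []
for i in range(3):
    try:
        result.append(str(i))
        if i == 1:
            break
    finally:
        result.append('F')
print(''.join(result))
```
0F1F

finally runs even when breaking out of loop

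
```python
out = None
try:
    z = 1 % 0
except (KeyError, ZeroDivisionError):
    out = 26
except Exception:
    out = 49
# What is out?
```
26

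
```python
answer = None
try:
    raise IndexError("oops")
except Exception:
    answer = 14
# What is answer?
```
14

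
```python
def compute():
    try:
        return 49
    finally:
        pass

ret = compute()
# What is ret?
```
49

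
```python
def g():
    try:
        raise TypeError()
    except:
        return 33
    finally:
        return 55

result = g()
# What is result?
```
55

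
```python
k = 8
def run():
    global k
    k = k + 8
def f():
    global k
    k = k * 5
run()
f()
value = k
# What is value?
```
80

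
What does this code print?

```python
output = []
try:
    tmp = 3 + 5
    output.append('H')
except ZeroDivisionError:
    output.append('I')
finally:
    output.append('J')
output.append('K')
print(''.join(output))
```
HJK

finally runs after normal execution too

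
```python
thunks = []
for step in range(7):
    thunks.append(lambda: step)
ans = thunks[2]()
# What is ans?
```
6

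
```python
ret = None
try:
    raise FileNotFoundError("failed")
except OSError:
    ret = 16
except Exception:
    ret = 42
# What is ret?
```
16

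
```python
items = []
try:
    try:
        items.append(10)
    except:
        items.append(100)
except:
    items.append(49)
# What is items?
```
[10]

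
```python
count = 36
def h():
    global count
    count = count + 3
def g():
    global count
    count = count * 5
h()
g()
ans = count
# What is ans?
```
195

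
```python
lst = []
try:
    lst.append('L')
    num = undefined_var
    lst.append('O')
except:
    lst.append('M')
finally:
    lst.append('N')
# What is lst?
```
['L', 'M', 'N']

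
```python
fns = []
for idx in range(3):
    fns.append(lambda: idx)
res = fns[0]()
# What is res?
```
2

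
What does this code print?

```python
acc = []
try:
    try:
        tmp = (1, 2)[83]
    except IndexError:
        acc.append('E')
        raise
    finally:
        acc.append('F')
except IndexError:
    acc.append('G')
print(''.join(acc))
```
EFG

finally runs before re-raised exception propagates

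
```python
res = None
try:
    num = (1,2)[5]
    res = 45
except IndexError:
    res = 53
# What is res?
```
53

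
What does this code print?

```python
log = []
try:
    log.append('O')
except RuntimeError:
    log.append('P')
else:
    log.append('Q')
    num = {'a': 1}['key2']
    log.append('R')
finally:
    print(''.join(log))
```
OQ

Try succeeds, else appends 'Q', KeyError in else is uncaught, finally prints before exception propagates ('R' never appended)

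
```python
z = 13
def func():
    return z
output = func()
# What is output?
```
13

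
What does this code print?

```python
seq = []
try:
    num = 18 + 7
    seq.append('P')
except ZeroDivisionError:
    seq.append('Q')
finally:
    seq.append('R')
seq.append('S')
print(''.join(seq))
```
PRS

finally runs after normal execution too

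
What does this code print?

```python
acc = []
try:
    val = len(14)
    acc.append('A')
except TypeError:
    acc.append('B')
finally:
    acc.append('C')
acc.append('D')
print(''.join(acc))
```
BCD

finally always runs, even after exception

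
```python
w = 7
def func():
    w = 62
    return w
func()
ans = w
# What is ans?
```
7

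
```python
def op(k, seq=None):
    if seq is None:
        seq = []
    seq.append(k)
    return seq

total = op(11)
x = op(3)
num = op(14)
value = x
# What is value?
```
[3]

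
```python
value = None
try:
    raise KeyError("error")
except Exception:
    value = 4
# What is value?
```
4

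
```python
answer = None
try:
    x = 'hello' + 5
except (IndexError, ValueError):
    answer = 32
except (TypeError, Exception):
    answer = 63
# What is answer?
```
63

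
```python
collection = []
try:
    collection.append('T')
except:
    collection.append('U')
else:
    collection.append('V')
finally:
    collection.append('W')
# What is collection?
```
['T', 'V', 'W']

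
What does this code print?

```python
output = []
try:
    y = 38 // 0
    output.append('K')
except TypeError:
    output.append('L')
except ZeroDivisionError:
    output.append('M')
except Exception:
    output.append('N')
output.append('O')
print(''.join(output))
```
MO

ZeroDivisionError matches before generic Exception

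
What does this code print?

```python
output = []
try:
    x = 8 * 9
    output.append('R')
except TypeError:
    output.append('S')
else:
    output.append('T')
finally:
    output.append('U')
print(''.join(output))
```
RTU

else runs before finally when no exception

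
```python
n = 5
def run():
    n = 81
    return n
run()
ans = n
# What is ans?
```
5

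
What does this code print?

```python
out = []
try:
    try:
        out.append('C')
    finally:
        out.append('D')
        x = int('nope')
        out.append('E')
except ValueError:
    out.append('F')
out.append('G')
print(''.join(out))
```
CDFG

Exception in inner finally caught by outer except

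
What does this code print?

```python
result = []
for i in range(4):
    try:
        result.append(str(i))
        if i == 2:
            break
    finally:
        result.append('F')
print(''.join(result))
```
0F1F2F

finally runs even when breaking out of loop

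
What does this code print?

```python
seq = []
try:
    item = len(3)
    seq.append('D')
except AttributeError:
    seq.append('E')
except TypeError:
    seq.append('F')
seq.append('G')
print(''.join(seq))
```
FG

TypeError is caught by its specific handler, not AttributeError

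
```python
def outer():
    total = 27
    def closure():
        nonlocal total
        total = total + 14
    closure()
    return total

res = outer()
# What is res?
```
41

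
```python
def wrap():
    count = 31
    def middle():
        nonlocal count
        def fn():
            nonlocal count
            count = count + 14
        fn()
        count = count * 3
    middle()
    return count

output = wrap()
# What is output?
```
135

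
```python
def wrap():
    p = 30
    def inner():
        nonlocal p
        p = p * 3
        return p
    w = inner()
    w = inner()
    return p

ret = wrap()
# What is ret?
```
270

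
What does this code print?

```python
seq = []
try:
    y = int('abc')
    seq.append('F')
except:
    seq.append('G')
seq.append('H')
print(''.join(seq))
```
GH

Exception raised in try, caught by bare except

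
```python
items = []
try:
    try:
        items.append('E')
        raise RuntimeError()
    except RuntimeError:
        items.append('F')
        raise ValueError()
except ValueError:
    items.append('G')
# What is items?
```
['E', 'F', 'G']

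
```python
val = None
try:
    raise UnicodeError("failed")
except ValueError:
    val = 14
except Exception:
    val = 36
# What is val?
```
14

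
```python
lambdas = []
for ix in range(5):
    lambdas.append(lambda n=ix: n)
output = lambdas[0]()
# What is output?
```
0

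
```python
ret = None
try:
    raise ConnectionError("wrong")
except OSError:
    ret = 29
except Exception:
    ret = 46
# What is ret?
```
29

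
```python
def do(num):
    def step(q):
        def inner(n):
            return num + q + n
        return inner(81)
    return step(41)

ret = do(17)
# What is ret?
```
139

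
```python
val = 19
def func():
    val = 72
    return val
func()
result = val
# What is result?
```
19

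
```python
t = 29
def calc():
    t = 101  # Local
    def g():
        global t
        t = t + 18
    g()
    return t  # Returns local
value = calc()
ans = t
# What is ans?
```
47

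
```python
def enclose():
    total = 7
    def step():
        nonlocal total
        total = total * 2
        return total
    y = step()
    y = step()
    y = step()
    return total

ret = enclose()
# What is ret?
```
56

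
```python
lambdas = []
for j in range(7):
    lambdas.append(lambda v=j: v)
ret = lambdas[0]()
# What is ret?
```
0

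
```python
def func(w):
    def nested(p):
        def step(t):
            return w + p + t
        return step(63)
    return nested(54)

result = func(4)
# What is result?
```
121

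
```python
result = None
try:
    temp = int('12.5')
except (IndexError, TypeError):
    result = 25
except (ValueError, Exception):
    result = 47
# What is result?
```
47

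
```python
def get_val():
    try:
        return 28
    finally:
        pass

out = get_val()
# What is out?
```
28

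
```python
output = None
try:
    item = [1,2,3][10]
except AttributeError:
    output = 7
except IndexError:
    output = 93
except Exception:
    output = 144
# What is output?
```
93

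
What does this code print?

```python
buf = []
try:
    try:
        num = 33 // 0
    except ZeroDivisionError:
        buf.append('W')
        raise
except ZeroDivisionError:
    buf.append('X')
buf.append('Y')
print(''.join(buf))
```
WXY

raise without argument re-raises current exception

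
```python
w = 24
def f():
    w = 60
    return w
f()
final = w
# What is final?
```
24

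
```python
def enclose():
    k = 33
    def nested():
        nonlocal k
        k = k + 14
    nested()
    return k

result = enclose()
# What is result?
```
47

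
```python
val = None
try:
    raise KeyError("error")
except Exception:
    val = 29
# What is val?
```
29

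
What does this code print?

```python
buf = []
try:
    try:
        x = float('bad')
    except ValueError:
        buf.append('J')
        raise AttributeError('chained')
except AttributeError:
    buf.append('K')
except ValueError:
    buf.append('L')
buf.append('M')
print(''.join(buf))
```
JKM

AttributeError raised and caught, original ValueError not re-raised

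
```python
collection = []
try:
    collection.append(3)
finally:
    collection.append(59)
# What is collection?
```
[3, 59]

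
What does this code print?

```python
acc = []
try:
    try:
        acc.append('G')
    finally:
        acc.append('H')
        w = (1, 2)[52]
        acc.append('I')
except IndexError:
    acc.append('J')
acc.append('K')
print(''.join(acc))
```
GHJK

Exception in inner finally caught by outer except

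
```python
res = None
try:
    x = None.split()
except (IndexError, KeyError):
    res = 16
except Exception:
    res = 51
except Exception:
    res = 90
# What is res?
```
51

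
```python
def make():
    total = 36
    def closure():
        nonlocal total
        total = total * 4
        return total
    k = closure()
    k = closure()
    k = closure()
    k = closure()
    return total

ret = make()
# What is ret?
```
9216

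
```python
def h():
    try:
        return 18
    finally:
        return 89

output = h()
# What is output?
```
89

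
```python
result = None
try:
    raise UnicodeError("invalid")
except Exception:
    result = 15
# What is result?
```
15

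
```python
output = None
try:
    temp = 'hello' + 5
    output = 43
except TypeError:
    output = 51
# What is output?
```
51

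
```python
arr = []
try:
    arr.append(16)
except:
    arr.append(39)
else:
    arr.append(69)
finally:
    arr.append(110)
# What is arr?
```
[16, 69, 110]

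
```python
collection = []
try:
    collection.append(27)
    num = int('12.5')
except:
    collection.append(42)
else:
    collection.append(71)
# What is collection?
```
[27, 42]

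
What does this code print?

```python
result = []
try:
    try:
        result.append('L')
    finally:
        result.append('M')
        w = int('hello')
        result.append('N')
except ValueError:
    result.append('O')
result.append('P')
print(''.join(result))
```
LMOP

Exception in inner finally caught by outer except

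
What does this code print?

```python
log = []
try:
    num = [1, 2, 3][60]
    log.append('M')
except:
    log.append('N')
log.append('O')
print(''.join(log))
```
NO

Exception raised in try, caught by bare except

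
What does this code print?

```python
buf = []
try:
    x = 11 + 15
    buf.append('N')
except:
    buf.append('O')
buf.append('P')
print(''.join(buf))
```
NP

No exception, try block completes normally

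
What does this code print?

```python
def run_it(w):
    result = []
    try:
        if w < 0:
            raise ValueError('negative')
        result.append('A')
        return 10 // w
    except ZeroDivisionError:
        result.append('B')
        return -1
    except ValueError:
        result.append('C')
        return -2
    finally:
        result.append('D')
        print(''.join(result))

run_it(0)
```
ABD

w=0 causes ZeroDivisionError, caught, finally prints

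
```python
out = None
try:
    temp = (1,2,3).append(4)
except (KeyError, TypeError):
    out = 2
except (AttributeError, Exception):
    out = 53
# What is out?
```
53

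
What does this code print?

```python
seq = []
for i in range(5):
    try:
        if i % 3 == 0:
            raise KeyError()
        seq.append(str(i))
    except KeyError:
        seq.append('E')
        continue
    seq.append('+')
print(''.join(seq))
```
E1+2+E4+

continue in except skips rest of loop body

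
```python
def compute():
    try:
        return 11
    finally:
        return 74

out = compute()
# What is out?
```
74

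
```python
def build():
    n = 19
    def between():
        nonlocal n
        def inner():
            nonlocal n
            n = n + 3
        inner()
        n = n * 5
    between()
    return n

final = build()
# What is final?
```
110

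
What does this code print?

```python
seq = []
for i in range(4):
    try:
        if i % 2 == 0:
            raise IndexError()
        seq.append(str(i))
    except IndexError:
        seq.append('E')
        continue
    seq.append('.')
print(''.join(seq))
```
E1.E3.

continue in except skips rest of loop body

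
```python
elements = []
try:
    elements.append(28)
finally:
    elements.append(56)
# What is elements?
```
[28, 56]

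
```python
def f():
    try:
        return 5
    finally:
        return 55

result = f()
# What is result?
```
55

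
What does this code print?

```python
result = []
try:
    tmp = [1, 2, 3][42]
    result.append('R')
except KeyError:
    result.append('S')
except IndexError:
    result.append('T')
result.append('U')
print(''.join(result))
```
TU

IndexError is caught by its specific handler, not KeyError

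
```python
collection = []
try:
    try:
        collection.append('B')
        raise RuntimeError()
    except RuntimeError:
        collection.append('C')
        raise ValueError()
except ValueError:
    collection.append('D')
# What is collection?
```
['B', 'C', 'D']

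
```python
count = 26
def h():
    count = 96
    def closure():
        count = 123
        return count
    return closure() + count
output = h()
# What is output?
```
219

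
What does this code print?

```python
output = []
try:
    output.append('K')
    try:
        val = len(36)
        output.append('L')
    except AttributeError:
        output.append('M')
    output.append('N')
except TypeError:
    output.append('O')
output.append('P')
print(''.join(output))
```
KOP

Inner handler doesn't match, propagates to outer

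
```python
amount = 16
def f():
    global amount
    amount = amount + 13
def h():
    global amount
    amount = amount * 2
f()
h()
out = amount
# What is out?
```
58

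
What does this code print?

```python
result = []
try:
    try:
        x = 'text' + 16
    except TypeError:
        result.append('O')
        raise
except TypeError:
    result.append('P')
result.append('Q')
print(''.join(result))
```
OPQ

raise without argument re-raises current exception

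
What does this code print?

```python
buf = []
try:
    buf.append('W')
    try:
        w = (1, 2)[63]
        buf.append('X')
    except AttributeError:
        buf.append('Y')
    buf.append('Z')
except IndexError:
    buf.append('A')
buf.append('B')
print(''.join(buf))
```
WAB

Inner handler doesn't match, propagates to outer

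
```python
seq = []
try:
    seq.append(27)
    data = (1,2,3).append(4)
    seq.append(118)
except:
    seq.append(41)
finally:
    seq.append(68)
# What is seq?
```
[27, 41, 68]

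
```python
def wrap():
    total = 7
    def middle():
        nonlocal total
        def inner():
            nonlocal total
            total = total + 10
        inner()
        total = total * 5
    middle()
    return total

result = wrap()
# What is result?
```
85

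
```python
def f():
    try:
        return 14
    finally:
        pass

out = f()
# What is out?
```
14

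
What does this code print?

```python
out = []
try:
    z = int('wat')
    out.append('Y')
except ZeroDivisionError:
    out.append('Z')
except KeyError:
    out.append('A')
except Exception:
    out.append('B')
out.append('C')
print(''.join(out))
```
BC

ValueError not specifically caught, falls to Exception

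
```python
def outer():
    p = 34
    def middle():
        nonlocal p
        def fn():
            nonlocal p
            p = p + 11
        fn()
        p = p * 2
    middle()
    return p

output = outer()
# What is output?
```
90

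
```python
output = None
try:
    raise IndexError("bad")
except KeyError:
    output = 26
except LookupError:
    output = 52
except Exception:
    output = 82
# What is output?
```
52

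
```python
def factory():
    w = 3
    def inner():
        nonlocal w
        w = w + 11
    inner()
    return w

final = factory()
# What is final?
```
14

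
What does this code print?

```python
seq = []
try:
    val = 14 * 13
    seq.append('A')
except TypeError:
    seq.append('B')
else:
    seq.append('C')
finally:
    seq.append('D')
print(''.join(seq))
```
ACD

else runs before finally when no exception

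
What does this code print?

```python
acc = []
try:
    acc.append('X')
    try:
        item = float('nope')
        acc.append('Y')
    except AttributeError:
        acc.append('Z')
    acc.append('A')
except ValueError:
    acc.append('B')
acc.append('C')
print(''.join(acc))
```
XBC

Inner handler doesn't match, propagates to outer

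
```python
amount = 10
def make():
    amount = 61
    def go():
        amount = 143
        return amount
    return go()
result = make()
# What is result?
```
143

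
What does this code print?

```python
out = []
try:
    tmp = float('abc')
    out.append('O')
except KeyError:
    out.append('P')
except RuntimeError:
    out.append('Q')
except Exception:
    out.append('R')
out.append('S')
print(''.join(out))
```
RS

ValueError not specifically caught, falls to Exception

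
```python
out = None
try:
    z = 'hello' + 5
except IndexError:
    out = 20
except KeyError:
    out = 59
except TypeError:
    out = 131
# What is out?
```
131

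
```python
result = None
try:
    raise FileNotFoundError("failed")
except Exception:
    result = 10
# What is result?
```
10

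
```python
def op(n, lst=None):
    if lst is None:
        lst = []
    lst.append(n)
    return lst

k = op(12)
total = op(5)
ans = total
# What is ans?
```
[5]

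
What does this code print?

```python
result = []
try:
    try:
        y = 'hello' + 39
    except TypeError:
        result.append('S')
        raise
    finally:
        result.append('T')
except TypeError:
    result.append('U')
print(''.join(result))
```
STU

finally runs before re-raised exception propagates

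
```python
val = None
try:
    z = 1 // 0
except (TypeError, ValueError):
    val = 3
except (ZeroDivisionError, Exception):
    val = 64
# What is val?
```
64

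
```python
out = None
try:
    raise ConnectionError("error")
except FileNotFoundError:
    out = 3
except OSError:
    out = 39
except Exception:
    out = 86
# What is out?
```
39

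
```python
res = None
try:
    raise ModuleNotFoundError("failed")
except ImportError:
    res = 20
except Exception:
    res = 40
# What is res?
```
20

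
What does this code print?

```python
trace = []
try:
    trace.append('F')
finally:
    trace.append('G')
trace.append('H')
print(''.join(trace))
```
FGH

try/finally without except, no exception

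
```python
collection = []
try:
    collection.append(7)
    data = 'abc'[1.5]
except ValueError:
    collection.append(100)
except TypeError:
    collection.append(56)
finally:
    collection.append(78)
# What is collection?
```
[7, 56, 78]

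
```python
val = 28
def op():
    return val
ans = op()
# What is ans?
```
28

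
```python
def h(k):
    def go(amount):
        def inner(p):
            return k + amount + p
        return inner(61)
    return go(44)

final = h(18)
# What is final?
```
123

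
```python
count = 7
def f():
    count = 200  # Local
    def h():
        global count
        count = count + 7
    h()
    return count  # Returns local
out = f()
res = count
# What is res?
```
14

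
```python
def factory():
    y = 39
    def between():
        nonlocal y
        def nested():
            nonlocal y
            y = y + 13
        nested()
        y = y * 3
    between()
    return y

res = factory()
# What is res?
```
156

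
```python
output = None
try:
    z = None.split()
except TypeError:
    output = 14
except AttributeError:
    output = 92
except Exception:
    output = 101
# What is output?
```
92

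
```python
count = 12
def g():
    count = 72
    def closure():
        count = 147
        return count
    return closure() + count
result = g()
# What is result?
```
219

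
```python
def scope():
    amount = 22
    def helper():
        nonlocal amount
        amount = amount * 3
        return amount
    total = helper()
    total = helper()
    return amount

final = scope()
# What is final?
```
198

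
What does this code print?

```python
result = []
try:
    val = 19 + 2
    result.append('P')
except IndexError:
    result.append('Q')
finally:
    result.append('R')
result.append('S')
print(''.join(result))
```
PRS

finally runs after normal execution too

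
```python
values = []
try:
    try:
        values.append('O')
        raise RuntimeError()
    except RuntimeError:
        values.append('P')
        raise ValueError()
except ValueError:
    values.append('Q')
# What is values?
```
['O', 'P', 'Q']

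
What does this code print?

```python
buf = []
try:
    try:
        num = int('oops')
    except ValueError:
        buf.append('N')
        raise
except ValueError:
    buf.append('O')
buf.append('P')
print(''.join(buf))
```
NOP

raise without argument re-raises current exception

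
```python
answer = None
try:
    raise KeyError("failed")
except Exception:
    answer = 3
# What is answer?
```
3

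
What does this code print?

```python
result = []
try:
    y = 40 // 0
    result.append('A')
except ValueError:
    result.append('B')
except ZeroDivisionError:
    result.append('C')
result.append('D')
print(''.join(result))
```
CD

ZeroDivisionError is caught by its specific handler, not ValueError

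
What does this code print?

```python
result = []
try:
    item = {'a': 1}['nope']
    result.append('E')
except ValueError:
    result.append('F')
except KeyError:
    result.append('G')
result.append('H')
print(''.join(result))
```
GH

KeyError is caught by its specific handler, not ValueError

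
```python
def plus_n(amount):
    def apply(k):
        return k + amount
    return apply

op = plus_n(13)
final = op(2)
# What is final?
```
15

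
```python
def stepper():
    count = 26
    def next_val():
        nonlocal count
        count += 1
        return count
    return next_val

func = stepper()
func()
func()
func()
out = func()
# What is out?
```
30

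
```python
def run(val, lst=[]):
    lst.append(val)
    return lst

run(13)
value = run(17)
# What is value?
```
[13, 17]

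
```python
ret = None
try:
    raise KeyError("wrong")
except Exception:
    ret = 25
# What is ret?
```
25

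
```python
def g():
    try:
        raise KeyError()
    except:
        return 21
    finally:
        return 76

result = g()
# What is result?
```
76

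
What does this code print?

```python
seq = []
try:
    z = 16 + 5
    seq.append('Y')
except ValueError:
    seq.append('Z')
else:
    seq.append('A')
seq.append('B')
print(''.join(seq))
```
YAB

else block runs when no exception occurs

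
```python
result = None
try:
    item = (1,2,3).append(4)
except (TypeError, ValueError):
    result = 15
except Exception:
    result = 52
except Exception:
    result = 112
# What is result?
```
52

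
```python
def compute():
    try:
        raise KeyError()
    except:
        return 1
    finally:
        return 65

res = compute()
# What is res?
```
65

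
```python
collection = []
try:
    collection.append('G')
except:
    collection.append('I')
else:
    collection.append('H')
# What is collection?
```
['G', 'H']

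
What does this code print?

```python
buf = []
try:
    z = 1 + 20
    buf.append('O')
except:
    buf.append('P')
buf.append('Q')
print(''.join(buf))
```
OQ

No exception, try block completes normally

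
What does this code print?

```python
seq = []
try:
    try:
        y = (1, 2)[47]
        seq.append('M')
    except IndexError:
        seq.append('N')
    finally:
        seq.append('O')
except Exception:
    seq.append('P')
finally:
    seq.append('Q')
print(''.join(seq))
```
NOQ

Both finally blocks run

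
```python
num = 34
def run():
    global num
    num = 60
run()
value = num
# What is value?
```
60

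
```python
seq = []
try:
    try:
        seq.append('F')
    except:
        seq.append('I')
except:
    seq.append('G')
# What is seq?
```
['F']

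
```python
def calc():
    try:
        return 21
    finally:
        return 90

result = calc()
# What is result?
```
90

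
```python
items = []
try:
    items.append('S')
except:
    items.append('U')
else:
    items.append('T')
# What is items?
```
['S', 'T']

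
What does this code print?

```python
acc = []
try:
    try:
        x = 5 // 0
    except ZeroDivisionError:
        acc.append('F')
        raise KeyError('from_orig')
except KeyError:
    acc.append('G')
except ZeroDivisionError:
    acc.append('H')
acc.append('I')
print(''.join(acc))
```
FGI

KeyError raised and caught, original ZeroDivisionError not re-raised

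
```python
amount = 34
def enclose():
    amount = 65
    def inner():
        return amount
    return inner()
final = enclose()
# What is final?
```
65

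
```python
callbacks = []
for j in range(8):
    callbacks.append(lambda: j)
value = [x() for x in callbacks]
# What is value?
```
[7, 7, 7, 7, 7, 7, 7, 7]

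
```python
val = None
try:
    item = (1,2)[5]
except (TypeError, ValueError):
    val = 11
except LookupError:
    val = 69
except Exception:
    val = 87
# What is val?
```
69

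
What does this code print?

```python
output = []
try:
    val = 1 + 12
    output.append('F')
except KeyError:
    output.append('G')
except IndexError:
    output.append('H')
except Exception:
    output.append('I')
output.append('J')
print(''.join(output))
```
FJ

No exception, try block completes normally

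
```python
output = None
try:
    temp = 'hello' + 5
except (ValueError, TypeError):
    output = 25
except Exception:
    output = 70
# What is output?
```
25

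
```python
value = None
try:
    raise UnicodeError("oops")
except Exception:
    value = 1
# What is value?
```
1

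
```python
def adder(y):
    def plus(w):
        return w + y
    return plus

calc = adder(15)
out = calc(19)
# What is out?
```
34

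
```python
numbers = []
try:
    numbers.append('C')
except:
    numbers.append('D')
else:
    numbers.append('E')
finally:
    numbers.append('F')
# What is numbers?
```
['C', 'E', 'F']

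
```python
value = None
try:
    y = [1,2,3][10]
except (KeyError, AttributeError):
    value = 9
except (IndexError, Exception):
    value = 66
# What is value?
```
66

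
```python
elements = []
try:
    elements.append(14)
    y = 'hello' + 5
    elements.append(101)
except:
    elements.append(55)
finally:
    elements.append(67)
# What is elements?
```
[14, 55, 67]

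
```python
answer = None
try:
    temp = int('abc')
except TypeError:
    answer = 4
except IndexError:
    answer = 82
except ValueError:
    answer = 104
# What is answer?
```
104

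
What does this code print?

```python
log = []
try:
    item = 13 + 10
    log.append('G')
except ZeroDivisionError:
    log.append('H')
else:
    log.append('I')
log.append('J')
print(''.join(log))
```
GIJ

else block runs when no exception occurs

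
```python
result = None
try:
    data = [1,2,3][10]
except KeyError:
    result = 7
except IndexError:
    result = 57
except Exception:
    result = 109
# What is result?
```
57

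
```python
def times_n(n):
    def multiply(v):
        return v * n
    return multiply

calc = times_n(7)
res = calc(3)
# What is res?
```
21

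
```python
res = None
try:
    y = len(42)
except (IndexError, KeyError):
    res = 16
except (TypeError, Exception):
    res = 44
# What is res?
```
44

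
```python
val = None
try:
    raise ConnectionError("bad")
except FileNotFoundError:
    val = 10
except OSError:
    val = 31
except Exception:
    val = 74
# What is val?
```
31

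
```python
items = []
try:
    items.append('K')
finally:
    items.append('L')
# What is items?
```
['K', 'L']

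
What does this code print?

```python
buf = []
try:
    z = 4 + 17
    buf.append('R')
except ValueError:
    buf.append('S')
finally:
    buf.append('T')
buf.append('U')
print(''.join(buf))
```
RTU

finally runs after normal execution too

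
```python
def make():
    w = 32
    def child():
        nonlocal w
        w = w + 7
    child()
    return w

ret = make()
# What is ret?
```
39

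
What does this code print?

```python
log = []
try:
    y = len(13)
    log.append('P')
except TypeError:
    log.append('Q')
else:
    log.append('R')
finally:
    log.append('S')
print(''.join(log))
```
QS

Exception: except runs, else skipped, finally runs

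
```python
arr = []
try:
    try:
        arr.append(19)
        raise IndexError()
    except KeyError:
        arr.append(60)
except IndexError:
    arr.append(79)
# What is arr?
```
[19, 79]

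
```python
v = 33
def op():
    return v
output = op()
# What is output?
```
33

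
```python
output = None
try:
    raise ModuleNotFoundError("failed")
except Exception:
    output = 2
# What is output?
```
2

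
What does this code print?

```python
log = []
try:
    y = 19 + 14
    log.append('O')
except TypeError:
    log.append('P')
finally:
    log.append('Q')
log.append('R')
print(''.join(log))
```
OQR

finally runs after normal execution too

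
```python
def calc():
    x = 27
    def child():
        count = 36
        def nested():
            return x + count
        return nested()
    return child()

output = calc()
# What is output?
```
63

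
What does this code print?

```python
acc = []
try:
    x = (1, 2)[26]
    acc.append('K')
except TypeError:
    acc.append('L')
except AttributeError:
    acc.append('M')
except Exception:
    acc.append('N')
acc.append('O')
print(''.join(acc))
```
NO

IndexError not specifically caught, falls to Exception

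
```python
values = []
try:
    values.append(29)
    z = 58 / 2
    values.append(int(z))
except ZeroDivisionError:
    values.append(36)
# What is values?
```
[29, 29]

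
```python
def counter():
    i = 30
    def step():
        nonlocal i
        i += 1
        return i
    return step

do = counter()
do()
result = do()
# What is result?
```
32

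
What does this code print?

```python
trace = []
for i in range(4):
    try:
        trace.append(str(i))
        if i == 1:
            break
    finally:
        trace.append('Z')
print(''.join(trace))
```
0Z1Z

finally runs even when breaking out of loop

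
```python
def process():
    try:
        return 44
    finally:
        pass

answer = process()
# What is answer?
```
44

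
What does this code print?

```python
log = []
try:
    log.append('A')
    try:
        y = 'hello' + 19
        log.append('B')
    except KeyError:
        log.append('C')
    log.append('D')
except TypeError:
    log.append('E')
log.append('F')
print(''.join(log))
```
AEF

Inner handler doesn't match, propagates to outer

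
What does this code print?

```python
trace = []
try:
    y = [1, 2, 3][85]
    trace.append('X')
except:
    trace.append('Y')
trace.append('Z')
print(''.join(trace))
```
YZ

Exception raised in try, caught by bare except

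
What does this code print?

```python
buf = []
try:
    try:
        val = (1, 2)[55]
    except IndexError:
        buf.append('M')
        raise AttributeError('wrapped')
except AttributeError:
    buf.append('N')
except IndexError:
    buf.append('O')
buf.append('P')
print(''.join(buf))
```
MNP

AttributeError raised and caught, original IndexError not re-raised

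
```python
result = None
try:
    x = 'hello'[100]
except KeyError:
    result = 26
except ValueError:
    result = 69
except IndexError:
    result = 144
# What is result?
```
144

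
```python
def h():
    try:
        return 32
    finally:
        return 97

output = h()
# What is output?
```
97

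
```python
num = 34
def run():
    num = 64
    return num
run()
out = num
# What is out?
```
34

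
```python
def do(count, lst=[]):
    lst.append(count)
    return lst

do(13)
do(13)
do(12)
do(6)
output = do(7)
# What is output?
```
[13, 13, 12, 6, 7]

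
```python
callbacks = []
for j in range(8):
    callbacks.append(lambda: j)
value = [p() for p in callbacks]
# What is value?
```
[7, 7, 7, 7, 7, 7, 7, 7]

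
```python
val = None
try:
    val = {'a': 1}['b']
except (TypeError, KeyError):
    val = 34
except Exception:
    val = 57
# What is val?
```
34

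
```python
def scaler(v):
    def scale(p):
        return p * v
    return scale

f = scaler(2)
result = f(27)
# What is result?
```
54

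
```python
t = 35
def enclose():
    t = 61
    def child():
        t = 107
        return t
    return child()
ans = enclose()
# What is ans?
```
107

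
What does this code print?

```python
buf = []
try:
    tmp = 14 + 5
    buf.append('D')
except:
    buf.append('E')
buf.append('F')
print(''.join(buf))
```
DF

No exception, try block completes normally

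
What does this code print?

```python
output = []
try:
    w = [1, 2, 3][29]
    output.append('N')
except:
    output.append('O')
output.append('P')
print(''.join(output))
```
OP

Exception raised in try, caught by bare except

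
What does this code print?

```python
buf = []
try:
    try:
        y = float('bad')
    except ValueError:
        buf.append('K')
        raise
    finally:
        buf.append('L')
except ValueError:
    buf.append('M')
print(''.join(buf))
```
KLM

finally runs before re-raised exception propagates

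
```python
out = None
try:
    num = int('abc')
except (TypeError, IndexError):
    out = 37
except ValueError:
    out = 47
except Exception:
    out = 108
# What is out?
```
47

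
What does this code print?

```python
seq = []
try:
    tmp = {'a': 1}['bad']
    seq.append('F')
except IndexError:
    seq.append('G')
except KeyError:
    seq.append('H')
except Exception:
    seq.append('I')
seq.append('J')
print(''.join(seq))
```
HJ

KeyError matches before generic Exception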